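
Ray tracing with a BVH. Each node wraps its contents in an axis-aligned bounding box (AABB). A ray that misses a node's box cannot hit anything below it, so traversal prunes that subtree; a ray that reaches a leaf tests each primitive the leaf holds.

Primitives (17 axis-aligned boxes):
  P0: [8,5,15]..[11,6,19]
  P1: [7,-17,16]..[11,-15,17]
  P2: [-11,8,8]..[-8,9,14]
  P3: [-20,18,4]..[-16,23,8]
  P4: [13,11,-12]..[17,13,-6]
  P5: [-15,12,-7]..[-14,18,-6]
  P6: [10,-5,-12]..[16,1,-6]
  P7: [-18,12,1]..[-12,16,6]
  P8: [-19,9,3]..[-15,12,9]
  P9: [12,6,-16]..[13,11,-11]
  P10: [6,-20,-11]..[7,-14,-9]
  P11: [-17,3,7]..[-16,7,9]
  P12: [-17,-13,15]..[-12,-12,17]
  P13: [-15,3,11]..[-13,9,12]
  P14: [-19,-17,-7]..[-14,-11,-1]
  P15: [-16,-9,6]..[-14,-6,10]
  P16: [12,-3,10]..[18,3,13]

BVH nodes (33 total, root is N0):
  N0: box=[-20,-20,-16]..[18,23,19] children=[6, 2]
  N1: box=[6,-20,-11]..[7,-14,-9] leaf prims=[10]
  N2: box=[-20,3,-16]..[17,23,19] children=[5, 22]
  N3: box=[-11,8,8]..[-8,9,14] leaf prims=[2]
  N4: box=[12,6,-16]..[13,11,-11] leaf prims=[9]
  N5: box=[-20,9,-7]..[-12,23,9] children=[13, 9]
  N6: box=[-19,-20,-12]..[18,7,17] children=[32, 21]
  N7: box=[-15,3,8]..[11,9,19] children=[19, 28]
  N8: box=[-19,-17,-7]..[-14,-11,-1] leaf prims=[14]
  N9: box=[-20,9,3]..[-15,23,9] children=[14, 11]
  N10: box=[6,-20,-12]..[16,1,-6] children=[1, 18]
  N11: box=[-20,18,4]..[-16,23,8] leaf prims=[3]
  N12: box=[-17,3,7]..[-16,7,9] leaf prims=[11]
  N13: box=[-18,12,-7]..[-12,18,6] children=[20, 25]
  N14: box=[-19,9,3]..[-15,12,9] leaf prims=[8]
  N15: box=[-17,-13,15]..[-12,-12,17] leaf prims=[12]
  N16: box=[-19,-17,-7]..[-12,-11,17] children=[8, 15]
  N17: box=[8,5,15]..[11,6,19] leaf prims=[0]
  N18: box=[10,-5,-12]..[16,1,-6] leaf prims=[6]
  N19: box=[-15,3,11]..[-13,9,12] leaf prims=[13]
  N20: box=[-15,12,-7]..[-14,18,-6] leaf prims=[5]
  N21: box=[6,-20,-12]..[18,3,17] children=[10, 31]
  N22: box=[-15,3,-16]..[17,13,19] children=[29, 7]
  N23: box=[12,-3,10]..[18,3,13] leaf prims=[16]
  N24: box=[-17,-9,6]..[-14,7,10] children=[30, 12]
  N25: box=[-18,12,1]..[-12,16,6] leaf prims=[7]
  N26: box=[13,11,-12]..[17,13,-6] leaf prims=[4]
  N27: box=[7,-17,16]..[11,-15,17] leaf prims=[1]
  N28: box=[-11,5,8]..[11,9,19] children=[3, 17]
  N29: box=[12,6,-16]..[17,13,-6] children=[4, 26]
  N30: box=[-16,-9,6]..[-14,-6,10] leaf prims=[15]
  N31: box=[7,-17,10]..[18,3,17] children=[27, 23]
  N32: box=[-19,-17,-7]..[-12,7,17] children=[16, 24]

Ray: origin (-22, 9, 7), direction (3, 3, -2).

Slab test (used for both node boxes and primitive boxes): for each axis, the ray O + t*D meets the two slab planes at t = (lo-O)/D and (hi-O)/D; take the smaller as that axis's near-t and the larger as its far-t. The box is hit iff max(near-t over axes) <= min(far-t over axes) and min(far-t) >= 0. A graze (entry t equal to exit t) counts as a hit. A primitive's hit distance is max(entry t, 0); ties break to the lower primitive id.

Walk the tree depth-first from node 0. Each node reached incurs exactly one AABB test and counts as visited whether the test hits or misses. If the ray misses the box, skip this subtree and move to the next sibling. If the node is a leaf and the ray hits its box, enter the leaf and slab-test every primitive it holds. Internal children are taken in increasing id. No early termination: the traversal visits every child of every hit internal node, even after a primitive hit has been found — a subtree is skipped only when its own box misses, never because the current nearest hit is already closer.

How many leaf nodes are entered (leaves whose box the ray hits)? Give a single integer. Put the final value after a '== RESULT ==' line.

Trace the traversal:
N0 x:[2/3,40/3] y:[-29/3,14/3] z:[-6,23/2] -> hit [2/3,14/3], descend [2, 6]
  N2 x:[2/3,13] y:[-2,14/3] z:[-6,23/2] -> hit [2/3,14/3], descend [5, 22]
    N5 x:[2/3,10/3] y:[0,14/3] z:[-1,7] -> hit [2/3,10/3], descend [9, 13]
      N9 x:[2/3,7/3] y:[0,14/3] z:[-1,2] -> hit [2/3,2], descend [11, 14]
        N11 x:[2/3,2] y:[3,14/3] z:[-1/2,3/2] -> miss, prune
        N14 x:[1,7/3] y:[0,1] z:[-1,2] -> hit [1,1] leaf, test {P8@t=1}
      N13 x:[4/3,10/3] y:[1,3] z:[1/2,7] -> hit [4/3,3], descend [20, 25]
        N20 x:[7/3,8/3] y:[1,3] z:[13/2,7] -> miss, prune
        N25 x:[4/3,10/3] y:[1,7/3] z:[1/2,3] -> hit [4/3,7/3] leaf, test {P7@t=4/3}
    N22 x:[7/3,13] y:[-2,4/3] z:[-6,23/2] -> miss, prune
  N6 x:[1,40/3] y:[-29/3,-2/3] z:[-5,19/2] -> miss, prune

Visited [0, 2, 5, 9, 11, 14, 13, 20, 25, 22, 6]. Tests: 11 box, 2 leaf. Nearest: P8.

== RESULT ==
2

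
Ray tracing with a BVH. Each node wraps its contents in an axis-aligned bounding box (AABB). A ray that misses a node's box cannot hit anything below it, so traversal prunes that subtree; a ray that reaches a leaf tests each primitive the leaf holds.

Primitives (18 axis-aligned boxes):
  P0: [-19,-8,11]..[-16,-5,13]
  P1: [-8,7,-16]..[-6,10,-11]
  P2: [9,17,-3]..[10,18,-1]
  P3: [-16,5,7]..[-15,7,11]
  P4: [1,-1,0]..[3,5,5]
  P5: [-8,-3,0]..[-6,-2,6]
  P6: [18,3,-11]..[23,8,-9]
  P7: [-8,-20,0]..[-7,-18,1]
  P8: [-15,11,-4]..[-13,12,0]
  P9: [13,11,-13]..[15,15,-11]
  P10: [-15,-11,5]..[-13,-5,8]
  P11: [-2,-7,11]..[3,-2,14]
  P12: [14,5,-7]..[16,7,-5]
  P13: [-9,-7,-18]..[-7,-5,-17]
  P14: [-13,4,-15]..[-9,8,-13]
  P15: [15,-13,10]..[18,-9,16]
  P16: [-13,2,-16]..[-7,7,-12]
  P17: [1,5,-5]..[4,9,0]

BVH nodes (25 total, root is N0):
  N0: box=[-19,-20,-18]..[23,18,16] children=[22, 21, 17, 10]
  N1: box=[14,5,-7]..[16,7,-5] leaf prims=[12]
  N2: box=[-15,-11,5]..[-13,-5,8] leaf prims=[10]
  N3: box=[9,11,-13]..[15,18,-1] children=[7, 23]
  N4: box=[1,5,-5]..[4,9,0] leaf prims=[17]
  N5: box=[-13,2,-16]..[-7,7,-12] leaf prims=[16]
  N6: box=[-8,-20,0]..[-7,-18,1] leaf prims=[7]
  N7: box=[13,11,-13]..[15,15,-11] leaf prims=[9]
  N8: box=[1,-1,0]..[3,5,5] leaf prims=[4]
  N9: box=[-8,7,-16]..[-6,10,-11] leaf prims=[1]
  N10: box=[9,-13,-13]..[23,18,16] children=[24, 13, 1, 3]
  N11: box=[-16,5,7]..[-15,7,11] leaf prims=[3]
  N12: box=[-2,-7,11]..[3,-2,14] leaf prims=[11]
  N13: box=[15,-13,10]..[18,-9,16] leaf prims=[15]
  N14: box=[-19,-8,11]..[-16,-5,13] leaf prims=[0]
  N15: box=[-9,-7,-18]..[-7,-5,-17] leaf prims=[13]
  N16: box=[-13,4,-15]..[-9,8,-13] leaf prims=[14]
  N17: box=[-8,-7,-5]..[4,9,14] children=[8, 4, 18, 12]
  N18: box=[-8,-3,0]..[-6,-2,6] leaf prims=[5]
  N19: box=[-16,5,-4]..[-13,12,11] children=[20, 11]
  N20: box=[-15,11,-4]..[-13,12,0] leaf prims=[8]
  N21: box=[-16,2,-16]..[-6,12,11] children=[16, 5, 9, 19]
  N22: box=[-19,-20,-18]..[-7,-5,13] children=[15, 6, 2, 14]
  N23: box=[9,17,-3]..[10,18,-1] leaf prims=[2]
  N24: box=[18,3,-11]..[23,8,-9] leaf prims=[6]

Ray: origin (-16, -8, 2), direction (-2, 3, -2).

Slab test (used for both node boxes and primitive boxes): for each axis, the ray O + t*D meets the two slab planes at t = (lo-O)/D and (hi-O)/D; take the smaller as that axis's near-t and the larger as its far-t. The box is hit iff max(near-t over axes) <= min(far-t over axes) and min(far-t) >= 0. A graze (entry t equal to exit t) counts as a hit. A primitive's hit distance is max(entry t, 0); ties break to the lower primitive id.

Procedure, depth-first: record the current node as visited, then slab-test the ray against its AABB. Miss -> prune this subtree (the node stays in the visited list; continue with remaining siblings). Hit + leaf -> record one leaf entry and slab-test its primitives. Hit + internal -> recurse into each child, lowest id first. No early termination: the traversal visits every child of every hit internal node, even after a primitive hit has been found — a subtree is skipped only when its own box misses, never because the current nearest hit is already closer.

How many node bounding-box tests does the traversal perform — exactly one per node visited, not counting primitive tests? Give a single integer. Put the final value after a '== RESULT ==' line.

Trace the traversal:
N0 x:[-39/2,3/2] y:[-4,26/3] z:[-7,10] -> hit [-4,3/2], descend [10, 17, 21, 22]
  N10 x:[-39/2,-25/2] y:[-5/3,26/3] z:[-7,15/2] -> miss, prune
  N17 x:[-10,-4] y:[1/3,17/3] z:[-6,7/2] -> miss, prune
  N21 x:[-5,0] y:[10/3,20/3] z:[-9/2,9] -> miss, prune
  N22 x:[-9/2,3/2] y:[-4,1] z:[-11/2,10] -> hit [-4,1], descend [2, 6, 14, 15]
    N2 x:[-3/2,-1/2] y:[-1,1] z:[-3,-3/2] -> miss, prune
    N6 x:[-9/2,-4] y:[-4,-10/3] z:[1/2,1] -> miss, prune
    N14 x:[0,3/2] y:[0,1] z:[-11/2,-9/2] -> miss, prune
    N15 x:[-9/2,-7/2] y:[1/3,1] z:[19/2,10] -> miss, prune

9 AABB tests over nodes [0, 10, 17, 21, 22, 2, 6, 14, 15]; 0 leaves entered; closest miss.

== RESULT ==
9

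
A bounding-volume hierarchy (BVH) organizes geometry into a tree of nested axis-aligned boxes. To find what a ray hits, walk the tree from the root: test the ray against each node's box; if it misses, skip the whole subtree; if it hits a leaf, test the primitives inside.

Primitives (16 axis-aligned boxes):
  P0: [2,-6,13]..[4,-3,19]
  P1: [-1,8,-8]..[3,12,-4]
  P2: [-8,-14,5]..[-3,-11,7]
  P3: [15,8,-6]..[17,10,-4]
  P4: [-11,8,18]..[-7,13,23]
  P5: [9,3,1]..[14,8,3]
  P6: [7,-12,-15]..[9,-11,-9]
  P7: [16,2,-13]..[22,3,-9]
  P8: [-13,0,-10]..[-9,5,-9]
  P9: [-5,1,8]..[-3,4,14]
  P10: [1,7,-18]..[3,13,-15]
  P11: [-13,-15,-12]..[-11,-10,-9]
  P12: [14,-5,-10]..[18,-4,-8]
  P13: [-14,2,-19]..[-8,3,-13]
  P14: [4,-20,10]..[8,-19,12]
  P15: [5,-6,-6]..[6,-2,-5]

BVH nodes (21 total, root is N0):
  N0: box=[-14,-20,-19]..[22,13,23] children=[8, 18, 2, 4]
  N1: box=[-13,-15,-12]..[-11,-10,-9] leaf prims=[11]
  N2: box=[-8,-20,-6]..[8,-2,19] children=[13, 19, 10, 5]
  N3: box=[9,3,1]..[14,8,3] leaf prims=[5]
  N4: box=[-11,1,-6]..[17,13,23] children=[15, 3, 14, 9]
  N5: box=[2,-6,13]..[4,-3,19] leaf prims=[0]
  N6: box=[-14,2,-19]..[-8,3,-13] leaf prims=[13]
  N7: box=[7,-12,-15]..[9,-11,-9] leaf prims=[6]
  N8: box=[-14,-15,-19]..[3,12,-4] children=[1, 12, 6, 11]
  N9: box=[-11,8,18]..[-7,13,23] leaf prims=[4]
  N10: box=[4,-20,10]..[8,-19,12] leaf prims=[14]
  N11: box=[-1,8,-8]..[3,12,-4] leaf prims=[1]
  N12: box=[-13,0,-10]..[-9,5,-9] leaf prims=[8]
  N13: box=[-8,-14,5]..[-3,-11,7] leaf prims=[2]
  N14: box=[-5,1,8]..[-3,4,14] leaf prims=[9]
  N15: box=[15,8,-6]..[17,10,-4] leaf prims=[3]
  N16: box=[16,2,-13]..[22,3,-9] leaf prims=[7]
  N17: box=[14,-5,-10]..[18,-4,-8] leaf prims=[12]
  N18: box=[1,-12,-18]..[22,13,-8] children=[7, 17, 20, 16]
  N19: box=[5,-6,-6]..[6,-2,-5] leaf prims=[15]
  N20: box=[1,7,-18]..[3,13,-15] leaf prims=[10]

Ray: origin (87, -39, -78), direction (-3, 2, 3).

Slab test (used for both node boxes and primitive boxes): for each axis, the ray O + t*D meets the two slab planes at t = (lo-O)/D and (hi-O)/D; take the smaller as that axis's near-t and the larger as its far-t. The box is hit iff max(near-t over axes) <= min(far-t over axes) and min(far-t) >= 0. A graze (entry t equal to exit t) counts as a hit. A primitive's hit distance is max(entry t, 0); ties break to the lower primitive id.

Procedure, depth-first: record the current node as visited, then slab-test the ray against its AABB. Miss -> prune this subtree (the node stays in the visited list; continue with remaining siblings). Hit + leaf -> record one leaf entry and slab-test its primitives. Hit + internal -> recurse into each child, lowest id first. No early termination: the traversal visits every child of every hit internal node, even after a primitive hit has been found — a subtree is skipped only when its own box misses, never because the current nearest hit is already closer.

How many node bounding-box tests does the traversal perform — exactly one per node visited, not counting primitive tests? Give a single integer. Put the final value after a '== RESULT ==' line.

Traverse from the root:
N0 x:[65/3,101/3] y:[19/2,26] z:[59/3,101/3] -> hit [65/3,26], descend [2, 4, 8, 18]
  N2 x:[79/3,95/3] y:[19/2,37/2] z:[24,97/3] -> miss, prune
  N4 x:[70/3,98/3] y:[20,26] z:[24,101/3] -> hit [24,26], descend [3, 9, 14, 15]
    N3 x:[73/3,26] y:[21,47/2] z:[79/3,27] -> miss, prune
    N9 x:[94/3,98/3] y:[47/2,26] z:[32,101/3] -> miss, prune
    N14 x:[30,92/3] y:[20,43/2] z:[86/3,92/3] -> miss, prune
    N15 x:[70/3,24] y:[47/2,49/2] z:[24,74/3] -> hit [24,24] leaf, test {P3@t=24}
  N8 x:[28,101/3] y:[12,51/2] z:[59/3,74/3] -> miss, prune
  N18 x:[65/3,86/3] y:[27/2,26] z:[20,70/3] -> hit [65/3,70/3], descend [7, 16, 17, 20]
    N7 x:[26,80/3] y:[27/2,14] z:[21,23] -> miss, prune
    N16 x:[65/3,71/3] y:[41/2,21] z:[65/3,23] -> miss, prune
    N17 x:[23,73/3] y:[17,35/2] z:[68/3,70/3] -> miss, prune
    N20 x:[28,86/3] y:[23,26] z:[20,21] -> miss, prune

order=[0, 2, 4, 3, 9, 14, 15, 8, 18, 7, 16, 17, 20]  |boxes|=13  |leaves|=1  hit=P3

== RESULT ==
13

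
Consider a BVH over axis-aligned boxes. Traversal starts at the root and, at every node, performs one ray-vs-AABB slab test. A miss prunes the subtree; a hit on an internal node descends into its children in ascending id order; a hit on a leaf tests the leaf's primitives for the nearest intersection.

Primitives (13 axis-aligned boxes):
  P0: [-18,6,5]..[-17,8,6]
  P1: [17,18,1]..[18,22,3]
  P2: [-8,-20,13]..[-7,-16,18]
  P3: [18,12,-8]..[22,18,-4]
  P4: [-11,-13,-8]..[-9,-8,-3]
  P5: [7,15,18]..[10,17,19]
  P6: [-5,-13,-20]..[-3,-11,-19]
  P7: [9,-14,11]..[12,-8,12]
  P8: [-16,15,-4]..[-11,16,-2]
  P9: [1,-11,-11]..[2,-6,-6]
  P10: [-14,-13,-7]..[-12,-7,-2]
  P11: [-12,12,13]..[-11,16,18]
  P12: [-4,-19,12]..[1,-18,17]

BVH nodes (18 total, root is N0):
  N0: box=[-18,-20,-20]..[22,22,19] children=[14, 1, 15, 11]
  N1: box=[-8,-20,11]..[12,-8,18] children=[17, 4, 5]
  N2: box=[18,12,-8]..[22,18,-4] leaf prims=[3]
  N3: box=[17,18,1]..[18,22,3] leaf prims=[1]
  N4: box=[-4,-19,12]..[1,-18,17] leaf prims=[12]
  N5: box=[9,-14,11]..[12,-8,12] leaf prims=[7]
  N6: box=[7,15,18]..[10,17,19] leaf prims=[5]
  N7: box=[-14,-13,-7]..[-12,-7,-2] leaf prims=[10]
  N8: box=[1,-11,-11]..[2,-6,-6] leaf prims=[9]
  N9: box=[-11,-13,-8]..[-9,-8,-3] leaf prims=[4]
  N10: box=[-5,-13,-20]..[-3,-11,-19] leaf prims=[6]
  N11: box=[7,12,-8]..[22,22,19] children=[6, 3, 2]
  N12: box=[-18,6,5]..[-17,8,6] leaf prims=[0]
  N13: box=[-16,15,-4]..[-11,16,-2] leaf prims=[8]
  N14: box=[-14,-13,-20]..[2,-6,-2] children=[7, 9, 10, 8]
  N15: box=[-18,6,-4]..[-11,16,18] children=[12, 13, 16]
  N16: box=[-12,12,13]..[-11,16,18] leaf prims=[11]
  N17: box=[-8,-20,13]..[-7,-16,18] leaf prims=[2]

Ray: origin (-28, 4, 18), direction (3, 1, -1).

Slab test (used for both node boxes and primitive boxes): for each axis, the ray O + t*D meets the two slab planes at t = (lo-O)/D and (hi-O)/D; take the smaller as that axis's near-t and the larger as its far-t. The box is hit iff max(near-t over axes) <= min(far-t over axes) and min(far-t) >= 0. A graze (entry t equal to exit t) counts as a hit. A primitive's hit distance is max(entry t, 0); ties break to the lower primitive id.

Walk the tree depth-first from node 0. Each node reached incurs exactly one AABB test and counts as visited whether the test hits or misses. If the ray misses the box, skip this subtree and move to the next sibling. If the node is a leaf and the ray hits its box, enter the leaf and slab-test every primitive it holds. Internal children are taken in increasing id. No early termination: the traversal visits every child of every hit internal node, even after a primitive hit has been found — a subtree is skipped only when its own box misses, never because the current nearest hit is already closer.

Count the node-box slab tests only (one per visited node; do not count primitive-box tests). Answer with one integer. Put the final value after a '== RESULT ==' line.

Traverse from the root:
N0 x:[10/3,50/3] y:[-24,18] z:[-1,38] -> hit [10/3,50/3], descend [1, 11, 14, 15]
  N1 x:[20/3,40/3] y:[-24,-12] z:[0,7] -> miss, prune
  N11 x:[35/3,50/3] y:[8,18] z:[-1,26] -> hit [35/3,50/3], descend [2, 3, 6]
    N2 x:[46/3,50/3] y:[8,14] z:[22,26] -> miss, prune
    N3 x:[15,46/3] y:[14,18] z:[15,17] -> hit [15,46/3] leaf, test {P1@t=15}
    N6 x:[35/3,38/3] y:[11,13] z:[-1,0] -> miss, prune
  N14 x:[14/3,10] y:[-17,-10] z:[20,38] -> miss, prune
  N15 x:[10/3,17/3] y:[2,12] z:[0,22] -> hit [10/3,17/3], descend [12, 13, 16]
    N12 x:[10/3,11/3] y:[2,4] z:[12,13] -> miss, prune
    N13 x:[4,17/3] y:[11,12] z:[20,22] -> miss, prune
    N16 x:[16/3,17/3] y:[8,12] z:[0,5] -> miss, prune

order=[0, 1, 11, 2, 3, 6, 14, 15, 12, 13, 16]  |boxes|=11  |leaves|=1  hit=P1

== RESULT ==
11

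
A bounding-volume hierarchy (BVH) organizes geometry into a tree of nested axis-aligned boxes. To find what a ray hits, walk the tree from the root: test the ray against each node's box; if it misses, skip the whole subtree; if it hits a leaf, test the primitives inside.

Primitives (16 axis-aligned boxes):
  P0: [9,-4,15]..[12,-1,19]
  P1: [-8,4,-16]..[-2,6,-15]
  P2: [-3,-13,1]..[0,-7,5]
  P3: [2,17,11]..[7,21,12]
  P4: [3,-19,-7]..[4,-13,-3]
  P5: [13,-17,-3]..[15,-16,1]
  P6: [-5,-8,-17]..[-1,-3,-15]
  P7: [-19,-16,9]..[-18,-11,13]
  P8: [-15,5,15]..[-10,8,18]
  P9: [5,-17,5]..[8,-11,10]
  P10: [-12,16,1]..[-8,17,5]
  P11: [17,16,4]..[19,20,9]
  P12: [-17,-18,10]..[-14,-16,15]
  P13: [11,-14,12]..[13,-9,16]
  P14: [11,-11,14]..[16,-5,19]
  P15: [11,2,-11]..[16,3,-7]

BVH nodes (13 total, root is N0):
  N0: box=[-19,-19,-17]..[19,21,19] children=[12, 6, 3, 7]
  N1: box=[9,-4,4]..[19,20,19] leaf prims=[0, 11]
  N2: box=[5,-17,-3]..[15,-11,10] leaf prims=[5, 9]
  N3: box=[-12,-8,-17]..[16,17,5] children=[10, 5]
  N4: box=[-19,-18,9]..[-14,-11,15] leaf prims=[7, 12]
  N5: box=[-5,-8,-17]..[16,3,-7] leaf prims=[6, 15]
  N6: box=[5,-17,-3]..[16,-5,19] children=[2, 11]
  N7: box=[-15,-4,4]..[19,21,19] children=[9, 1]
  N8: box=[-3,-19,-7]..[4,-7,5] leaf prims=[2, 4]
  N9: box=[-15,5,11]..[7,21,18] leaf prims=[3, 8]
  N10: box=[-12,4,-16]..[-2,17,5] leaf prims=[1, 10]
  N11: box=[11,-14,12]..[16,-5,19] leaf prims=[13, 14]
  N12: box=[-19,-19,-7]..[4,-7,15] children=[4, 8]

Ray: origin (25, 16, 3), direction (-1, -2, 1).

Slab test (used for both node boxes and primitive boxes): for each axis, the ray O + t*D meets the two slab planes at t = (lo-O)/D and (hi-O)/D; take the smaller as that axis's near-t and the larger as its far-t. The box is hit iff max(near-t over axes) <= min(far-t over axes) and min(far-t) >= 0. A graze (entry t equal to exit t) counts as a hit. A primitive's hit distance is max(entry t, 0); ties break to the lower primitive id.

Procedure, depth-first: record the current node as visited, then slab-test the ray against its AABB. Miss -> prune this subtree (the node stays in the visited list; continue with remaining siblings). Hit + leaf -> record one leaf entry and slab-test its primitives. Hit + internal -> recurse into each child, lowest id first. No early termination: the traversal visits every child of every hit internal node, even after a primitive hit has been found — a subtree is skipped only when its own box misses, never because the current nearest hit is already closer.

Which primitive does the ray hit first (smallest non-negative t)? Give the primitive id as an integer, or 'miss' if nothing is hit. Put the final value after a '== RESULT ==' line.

Trace the traversal:
N0 x:[6,44] y:[-5/2,35/2] z:[-20,16] -> hit [6,16], descend [3, 6, 7, 12]
  N3 x:[9,37] y:[-1/2,12] z:[-20,2] -> miss, prune
  N6 x:[9,20] y:[21/2,33/2] z:[-6,16] -> hit [21/2,16], descend [2, 11]
    N2 x:[10,20] y:[27/2,33/2] z:[-6,7] -> miss, prune
    N11 x:[9,14] y:[21/2,15] z:[9,16] -> hit [21/2,14] leaf, test {P13@t=25/2, P14@t=11}
  N7 x:[6,40] y:[-5/2,10] z:[1,16] -> hit [6,10], descend [1, 9]
    N1 x:[6,16] y:[-2,10] z:[1,16] -> hit [6,10] leaf, test {P0(miss), P11(miss)}
    N9 x:[18,40] y:[-5/2,11/2] z:[8,15] -> miss, prune
  N12 x:[21,44] y:[23/2,35/2] z:[-10,12] -> miss, prune

Summary -> nodes [0, 3, 6, 2, 11, 7, 1, 9, 12]; box-tests=9; leaf-entries=2; first=P14

== RESULT ==
14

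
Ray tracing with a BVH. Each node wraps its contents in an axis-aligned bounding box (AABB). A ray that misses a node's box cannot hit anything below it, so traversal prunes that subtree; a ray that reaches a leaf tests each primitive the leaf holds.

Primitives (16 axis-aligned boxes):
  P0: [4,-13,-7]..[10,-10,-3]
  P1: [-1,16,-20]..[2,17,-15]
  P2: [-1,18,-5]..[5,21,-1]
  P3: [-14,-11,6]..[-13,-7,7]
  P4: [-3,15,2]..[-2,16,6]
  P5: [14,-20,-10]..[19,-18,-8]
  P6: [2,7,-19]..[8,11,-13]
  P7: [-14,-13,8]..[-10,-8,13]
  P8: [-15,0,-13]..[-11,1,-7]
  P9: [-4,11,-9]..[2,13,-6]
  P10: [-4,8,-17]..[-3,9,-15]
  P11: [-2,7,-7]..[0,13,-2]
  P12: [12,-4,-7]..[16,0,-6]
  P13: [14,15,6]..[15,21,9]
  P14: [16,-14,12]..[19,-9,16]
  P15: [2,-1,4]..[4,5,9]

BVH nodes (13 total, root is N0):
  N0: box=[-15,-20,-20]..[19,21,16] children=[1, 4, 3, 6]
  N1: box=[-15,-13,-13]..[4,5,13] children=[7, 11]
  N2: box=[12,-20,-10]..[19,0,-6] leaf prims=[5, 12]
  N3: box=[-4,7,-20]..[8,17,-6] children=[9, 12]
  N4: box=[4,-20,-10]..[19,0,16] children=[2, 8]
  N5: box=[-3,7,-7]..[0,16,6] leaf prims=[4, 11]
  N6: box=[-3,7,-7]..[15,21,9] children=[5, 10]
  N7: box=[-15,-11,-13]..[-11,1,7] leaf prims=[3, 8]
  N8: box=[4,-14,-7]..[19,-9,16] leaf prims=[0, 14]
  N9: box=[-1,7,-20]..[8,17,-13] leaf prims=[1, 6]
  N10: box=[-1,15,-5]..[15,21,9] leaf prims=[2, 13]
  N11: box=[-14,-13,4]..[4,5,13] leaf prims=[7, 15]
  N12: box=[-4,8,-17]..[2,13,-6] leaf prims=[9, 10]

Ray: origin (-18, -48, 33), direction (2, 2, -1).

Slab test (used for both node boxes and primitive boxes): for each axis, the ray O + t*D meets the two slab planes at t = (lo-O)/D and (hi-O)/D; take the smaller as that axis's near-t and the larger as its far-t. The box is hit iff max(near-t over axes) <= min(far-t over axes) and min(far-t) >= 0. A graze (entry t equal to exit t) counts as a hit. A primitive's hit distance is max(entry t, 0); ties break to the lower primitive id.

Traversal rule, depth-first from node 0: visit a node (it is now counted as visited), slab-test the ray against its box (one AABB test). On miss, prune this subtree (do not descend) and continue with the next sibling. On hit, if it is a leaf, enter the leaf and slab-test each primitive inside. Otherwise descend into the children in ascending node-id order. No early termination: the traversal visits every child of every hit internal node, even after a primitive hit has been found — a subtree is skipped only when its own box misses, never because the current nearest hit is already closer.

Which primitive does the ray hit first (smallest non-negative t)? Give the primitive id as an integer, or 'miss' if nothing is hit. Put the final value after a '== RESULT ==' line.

Walk:
N0 x:[3/2,37/2] y:[14,69/2] z:[17,53] -> hit [17,37/2], descend [1, 3, 4, 6]
  N1 x:[3/2,11] y:[35/2,53/2] z:[20,46] -> miss, prune
  N3 x:[7,13] y:[55/2,65/2] z:[39,53] -> miss, prune
  N4 x:[11,37/2] y:[14,24] z:[17,43] -> hit [17,37/2], descend [2, 8]
    N2 x:[15,37/2] y:[14,24] z:[39,43] -> miss, prune
    N8 x:[11,37/2] y:[17,39/2] z:[17,40] -> hit [17,37/2] leaf, test {P0(miss), P14@t=17}
  N6 x:[15/2,33/2] y:[55/2,69/2] z:[24,40] -> miss, prune

7 AABB tests over nodes [0, 1, 3, 4, 2, 8, 6]; 1 leaf entered; closest P14.

== RESULT ==
14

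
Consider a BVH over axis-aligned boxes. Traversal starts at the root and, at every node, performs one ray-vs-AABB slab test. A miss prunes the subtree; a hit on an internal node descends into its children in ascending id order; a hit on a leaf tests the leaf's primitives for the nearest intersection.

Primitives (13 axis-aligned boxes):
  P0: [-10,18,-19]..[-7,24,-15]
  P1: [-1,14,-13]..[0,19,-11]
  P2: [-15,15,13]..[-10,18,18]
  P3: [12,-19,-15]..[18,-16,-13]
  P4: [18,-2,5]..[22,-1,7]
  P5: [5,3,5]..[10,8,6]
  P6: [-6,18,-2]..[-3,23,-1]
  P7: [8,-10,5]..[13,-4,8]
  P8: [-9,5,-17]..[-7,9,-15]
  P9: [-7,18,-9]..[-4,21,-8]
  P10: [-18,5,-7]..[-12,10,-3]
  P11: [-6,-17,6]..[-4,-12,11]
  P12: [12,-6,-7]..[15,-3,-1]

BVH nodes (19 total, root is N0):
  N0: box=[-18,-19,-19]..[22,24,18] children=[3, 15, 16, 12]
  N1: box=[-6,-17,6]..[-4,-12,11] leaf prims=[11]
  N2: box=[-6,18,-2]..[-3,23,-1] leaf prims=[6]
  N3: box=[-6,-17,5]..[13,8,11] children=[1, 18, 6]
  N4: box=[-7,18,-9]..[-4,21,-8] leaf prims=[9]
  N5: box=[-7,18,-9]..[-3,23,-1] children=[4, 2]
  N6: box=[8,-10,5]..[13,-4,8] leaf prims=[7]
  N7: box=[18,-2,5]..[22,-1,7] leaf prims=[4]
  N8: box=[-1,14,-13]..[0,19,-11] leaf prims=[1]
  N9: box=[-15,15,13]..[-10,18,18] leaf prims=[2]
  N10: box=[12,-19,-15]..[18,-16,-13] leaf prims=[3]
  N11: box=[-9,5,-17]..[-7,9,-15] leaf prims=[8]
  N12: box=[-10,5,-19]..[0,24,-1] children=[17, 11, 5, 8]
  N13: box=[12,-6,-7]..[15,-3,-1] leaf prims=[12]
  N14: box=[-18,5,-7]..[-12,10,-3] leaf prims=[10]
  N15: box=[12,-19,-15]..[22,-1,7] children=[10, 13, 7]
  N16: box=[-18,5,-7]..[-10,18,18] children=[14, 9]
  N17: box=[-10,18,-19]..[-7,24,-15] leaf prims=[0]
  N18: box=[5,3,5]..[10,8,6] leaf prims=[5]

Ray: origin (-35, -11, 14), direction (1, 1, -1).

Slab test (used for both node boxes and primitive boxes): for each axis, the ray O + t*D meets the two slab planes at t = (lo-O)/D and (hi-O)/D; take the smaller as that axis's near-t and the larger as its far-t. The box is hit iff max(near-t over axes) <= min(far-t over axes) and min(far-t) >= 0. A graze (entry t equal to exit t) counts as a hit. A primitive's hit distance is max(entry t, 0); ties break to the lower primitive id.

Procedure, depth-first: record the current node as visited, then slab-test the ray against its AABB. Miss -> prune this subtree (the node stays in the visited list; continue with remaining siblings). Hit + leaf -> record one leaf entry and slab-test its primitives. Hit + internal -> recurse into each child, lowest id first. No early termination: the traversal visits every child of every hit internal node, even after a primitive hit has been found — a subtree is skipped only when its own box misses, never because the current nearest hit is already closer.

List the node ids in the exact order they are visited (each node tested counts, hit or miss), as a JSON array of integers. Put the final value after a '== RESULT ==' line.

Walk:
N0 x:[17,57] y:[-8,35] z:[-4,33] -> hit [17,33], descend [3, 12, 15, 16]
  N3 x:[29,48] y:[-6,19] z:[3,9] -> miss, prune
  N12 x:[25,35] y:[16,35] z:[15,33] -> hit [25,33], descend [5, 8, 11, 17]
    N5 x:[28,32] y:[29,34] z:[15,23] -> miss, prune
    N8 x:[34,35] y:[25,30] z:[25,27] -> miss, prune
    N11 x:[26,28] y:[16,20] z:[29,31] -> miss, prune
    N17 x:[25,28] y:[29,35] z:[29,33] -> miss, prune
  N15 x:[47,57] y:[-8,10] z:[7,29] -> miss, prune
  N16 x:[17,25] y:[16,29] z:[-4,21] -> hit [17,21], descend [9, 14]
    N9 x:[20,25] y:[26,29] z:[-4,1] -> miss, prune
    N14 x:[17,23] y:[16,21] z:[17,21] -> hit [17,21] leaf, test {P10@t=17}

11 AABB tests over nodes [0, 3, 12, 5, 8, 11, 17, 15, 16, 9, 14]; 1 leaf entered; closest P10.

== RESULT ==
[0, 3, 12, 5, 8, 11, 17, 15, 16, 9, 14]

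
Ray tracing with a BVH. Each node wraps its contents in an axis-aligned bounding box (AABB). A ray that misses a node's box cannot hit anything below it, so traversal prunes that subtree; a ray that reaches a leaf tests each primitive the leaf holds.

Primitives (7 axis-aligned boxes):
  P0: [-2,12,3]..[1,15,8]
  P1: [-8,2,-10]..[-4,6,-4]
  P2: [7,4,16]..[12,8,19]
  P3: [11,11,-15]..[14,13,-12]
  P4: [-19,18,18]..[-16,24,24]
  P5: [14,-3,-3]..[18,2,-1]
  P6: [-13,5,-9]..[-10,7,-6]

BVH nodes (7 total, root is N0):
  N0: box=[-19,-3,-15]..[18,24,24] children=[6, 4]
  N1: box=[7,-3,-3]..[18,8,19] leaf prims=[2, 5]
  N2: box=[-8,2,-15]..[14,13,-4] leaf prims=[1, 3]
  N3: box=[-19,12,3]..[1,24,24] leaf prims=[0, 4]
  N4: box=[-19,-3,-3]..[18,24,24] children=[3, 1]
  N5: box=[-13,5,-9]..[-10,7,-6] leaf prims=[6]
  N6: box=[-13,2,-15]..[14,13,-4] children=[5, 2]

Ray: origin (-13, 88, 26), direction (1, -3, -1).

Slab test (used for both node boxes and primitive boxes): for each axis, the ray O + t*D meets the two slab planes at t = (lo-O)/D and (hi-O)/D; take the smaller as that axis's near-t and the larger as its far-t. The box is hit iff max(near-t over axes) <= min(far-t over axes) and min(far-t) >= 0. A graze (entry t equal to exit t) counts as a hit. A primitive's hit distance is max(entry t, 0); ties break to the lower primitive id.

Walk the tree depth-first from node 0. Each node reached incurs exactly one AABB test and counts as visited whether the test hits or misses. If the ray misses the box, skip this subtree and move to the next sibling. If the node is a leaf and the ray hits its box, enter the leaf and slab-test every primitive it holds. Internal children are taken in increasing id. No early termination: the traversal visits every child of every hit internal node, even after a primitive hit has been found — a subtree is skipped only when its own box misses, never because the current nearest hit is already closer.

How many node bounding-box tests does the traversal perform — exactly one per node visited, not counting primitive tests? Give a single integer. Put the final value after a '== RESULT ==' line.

Walk:
N0 x:[-6,31] y:[64/3,91/3] z:[2,41] -> hit [64/3,91/3], descend [4, 6]
  N4 x:[-6,31] y:[64/3,91/3] z:[2,29] -> hit [64/3,29], descend [1, 3]
    N1 x:[20,31] y:[80/3,91/3] z:[7,29] -> hit [80/3,29] leaf, test {P2(miss), P5@t=86/3}
    N3 x:[-6,14] y:[64/3,76/3] z:[2,23] -> miss, prune
  N6 x:[0,27] y:[25,86/3] z:[30,41] -> miss, prune

Summary -> nodes [0, 4, 1, 3, 6]; box-tests=5; leaf-entries=1; first=P5

== RESULT ==
5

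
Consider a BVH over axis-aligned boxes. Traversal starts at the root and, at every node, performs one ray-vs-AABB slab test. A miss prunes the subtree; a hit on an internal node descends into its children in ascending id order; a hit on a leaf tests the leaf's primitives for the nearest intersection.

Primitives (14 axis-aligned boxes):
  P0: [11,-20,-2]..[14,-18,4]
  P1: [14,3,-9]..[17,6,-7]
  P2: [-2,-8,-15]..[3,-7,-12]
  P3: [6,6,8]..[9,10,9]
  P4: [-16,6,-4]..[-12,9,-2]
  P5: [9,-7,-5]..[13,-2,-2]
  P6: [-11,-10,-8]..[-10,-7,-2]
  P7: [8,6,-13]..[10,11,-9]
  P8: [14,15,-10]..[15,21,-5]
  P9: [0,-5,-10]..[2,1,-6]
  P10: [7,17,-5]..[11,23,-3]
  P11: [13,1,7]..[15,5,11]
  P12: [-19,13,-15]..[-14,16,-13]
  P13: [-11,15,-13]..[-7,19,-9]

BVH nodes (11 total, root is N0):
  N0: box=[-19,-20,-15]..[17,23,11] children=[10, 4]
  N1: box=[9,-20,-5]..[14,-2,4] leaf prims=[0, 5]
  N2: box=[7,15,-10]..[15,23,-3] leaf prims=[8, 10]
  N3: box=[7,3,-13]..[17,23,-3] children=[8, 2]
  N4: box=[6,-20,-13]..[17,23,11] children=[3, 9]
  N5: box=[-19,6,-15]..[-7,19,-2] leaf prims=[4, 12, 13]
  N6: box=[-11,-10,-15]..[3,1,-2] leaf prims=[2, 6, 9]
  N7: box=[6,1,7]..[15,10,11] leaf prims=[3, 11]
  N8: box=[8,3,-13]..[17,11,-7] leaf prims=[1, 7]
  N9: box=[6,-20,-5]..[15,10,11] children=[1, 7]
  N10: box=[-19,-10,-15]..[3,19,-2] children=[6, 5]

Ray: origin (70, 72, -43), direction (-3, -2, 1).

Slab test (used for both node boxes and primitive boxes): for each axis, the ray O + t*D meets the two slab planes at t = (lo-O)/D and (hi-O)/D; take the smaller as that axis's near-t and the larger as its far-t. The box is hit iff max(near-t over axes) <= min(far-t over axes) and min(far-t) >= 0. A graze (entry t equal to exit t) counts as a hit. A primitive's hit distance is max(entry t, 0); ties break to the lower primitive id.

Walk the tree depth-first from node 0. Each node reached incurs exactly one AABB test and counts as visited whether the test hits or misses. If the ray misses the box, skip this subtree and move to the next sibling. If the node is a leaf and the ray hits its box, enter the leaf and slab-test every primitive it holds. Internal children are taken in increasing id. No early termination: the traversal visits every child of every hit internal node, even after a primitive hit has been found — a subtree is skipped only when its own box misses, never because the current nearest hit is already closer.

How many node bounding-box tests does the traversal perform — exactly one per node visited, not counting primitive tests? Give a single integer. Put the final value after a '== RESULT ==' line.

Walk:
N0 x:[53/3,89/3] y:[49/2,46] z:[28,54] -> hit [28,89/3], descend [4, 10]
  N4 x:[53/3,64/3] y:[49/2,46] z:[30,54] -> miss, prune
  N10 x:[67/3,89/3] y:[53/2,41] z:[28,41] -> hit [28,89/3], descend [5, 6]
    N5 x:[77/3,89/3] y:[53/2,33] z:[28,41] -> hit [28,89/3] leaf, test {P4(miss), P12@t=28, P13(miss)}
    N6 x:[67/3,27] y:[71/2,41] z:[28,41] -> miss, prune

5 AABB tests over nodes [0, 4, 10, 5, 6]; 1 leaf entered; closest P12.

== RESULT ==
5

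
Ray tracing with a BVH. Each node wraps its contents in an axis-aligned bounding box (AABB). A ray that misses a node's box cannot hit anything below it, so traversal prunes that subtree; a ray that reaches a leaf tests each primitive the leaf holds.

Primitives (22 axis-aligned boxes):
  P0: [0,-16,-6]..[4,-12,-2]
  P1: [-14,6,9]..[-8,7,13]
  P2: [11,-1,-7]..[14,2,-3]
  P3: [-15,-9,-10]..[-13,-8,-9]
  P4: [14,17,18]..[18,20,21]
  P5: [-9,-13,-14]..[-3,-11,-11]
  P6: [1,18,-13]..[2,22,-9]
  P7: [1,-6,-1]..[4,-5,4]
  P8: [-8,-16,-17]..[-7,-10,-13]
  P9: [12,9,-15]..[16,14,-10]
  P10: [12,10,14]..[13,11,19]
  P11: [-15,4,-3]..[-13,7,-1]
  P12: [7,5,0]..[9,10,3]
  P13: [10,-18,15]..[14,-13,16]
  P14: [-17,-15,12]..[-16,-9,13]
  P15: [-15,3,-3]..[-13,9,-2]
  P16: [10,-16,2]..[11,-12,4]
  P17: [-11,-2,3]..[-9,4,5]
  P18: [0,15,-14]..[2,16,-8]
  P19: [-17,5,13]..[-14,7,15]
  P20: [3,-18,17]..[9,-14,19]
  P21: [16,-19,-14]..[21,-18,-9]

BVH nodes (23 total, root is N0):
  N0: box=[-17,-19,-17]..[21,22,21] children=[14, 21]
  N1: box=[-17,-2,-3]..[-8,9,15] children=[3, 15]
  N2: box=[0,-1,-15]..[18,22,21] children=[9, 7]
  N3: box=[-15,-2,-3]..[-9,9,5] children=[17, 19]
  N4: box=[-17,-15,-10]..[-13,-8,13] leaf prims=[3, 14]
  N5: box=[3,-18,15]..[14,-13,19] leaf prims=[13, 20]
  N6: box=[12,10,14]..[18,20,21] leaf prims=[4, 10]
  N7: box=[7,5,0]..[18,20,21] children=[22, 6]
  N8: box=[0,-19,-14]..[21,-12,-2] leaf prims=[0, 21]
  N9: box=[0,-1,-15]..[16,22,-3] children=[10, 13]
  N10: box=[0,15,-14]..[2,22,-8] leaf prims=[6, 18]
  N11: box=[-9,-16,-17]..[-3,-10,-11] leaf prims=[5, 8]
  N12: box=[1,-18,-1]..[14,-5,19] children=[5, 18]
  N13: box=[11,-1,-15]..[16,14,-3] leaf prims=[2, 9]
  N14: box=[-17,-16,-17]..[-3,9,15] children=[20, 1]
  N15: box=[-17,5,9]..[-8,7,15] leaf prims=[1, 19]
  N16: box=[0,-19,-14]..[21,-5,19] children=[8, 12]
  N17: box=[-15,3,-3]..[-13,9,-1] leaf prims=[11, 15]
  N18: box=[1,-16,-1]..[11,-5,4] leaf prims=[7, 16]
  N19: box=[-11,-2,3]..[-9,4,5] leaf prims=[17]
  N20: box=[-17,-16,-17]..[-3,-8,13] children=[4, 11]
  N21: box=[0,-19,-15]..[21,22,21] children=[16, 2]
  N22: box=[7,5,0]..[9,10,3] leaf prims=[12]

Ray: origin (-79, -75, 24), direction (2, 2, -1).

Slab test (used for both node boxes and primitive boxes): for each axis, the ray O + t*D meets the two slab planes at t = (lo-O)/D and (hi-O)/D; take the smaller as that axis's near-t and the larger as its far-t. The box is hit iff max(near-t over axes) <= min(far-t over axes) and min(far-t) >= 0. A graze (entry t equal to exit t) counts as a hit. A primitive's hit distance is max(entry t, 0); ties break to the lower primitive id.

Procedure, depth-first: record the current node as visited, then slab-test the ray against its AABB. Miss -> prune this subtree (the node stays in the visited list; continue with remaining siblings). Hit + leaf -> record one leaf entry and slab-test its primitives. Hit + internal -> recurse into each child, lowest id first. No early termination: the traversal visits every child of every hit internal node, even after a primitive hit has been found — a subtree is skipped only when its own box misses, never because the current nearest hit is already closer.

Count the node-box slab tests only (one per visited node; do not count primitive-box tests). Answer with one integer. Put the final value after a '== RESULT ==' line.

Trace the traversal:
N0 x:[31,50] y:[28,97/2] z:[3,41] -> hit [31,41], descend [14, 21]
  N14 x:[31,38] y:[59/2,42] z:[9,41] -> hit [31,38], descend [1, 20]
    N1 x:[31,71/2] y:[73/2,42] z:[9,27] -> miss, prune
    N20 x:[31,38] y:[59/2,67/2] z:[11,41] -> hit [31,67/2], descend [4, 11]
      N4 x:[31,33] y:[30,67/2] z:[11,34] -> hit [31,33] leaf, test {P3@t=33, P14(miss)}
      N11 x:[35,38] y:[59/2,65/2] z:[35,41] -> miss, prune
  N21 x:[79/2,50] y:[28,97/2] z:[3,39] -> miss, prune

7 AABB tests over nodes [0, 14, 1, 20, 4, 11, 21]; 1 leaf entered; closest P3.

== RESULT ==
7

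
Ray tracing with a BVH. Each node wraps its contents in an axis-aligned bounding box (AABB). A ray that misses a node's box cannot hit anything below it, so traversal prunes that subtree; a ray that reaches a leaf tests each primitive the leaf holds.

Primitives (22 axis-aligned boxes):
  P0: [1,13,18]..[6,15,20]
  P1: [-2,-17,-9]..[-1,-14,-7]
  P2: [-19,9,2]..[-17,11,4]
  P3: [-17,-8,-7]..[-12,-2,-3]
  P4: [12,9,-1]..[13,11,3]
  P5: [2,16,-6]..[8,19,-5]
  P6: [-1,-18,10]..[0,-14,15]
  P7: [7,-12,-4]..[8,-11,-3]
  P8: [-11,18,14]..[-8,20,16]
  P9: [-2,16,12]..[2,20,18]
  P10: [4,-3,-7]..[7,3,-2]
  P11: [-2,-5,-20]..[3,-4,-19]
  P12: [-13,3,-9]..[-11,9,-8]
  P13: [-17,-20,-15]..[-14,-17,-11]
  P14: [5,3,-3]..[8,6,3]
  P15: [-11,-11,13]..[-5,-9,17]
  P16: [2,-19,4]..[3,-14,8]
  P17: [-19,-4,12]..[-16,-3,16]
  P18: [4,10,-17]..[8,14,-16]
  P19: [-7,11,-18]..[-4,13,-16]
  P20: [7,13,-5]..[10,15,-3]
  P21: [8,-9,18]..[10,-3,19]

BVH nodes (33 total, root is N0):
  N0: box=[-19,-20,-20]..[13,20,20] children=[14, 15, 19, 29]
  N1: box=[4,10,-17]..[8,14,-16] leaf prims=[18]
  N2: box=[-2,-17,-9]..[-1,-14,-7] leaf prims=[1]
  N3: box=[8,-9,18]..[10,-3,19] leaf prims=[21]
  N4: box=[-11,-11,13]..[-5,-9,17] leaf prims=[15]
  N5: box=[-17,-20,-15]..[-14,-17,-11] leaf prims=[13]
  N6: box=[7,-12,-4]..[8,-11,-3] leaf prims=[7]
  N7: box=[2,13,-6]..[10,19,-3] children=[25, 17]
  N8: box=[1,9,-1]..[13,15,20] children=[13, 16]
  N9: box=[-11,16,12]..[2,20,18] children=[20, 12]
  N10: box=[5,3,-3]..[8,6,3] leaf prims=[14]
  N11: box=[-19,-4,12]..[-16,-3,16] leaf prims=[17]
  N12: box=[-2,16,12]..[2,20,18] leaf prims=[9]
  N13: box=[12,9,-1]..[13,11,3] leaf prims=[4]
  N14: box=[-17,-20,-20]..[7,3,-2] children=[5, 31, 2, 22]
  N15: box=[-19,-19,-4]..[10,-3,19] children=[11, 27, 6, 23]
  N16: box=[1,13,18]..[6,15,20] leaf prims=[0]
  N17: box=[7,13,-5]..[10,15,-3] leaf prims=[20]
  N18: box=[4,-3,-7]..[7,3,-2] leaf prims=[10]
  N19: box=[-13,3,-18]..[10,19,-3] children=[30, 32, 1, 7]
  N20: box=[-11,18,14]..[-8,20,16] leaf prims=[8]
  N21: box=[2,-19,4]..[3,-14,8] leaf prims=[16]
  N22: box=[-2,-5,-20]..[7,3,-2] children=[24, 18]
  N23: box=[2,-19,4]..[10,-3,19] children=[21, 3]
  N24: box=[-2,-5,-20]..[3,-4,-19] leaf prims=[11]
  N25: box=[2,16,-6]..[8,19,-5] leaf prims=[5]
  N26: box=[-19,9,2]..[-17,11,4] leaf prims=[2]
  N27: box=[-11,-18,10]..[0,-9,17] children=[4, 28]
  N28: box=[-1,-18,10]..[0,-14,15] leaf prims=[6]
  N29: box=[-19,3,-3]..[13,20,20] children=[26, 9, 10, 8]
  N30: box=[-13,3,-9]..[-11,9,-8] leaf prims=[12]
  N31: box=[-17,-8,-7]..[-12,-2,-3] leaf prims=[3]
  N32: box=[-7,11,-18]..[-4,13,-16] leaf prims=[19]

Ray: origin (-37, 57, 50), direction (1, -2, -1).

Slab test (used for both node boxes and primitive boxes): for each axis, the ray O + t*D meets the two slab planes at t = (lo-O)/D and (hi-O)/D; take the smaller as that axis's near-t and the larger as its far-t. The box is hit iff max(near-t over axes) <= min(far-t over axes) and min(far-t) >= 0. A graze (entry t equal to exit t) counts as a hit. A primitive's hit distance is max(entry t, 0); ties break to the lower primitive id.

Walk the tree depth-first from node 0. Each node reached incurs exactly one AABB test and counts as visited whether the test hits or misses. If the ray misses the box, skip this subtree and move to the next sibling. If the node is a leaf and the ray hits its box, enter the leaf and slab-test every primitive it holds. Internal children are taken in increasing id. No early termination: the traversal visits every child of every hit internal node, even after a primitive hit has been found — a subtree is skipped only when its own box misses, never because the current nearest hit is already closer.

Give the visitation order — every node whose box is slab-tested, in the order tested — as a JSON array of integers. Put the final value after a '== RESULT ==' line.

Walk:
N0 x:[18,50] y:[37/2,77/2] z:[30,70] -> hit [30,77/2], descend [14, 15, 19, 29]
  N14 x:[20,44] y:[27,77/2] z:[52,70] -> miss, prune
  N15 x:[18,47] y:[30,38] z:[31,54] -> hit [31,38], descend [6, 11, 23, 27]
    N6 x:[44,45] y:[34,69/2] z:[53,54] -> miss, prune
    N11 x:[18,21] y:[30,61/2] z:[34,38] -> miss, prune
    N23 x:[39,47] y:[30,38] z:[31,46] -> miss, prune
    N27 x:[26,37] y:[33,75/2] z:[33,40] -> hit [33,37], descend [4, 28]
      N4 x:[26,32] y:[33,34] z:[33,37] -> miss, prune
      N28 x:[36,37] y:[71/2,75/2] z:[35,40] -> hit [36,37] leaf, test {P6@t=36}
  N19 x:[24,47] y:[19,27] z:[53,68] -> miss, prune
  N29 x:[18,50] y:[37/2,27] z:[30,53] -> miss, prune

order=[0, 14, 15, 6, 11, 23, 27, 4, 28, 19, 29]  |boxes|=11  |leaves|=1  hit=P6

== RESULT ==
[0, 14, 15, 6, 11, 23, 27, 4, 28, 19, 29]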